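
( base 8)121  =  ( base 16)51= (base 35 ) 2b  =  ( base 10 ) 81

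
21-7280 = -7259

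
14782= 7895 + 6887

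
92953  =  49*1897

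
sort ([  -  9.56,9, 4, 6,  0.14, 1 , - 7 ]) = [-9.56,  -  7,0.14, 1, 4, 6, 9] 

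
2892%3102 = 2892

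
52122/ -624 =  - 8687/104  =  -83.53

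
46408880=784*59195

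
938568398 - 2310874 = 936257524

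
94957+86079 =181036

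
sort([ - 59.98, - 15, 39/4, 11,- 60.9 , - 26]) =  [ - 60.9, - 59.98, - 26,-15,39/4 , 11]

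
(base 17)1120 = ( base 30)5OG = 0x1474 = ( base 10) 5236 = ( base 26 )7ja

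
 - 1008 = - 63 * 16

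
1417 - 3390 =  - 1973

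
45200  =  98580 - 53380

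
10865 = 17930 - 7065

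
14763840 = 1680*8788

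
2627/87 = 2627/87 = 30.20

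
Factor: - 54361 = -54361^1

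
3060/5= 612 = 612.00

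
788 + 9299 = 10087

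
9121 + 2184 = 11305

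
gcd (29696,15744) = 128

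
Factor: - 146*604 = -2^3* 73^1*151^1 =- 88184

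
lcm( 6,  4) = 12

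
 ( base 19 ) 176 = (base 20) 150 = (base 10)500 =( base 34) eo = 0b111110100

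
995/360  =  2 + 55/72 = 2.76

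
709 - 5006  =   - 4297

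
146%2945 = 146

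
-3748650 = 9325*( - 402 ) 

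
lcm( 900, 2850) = 17100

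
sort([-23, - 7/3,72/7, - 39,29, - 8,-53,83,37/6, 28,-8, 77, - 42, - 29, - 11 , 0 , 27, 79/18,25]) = [ - 53 ,  -  42 , - 39, - 29, - 23, - 11 , - 8, - 8, - 7/3,  0,79/18,  37/6,72/7, 25, 27, 28 , 29, 77, 83]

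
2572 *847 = 2178484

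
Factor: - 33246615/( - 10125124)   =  2^( - 2)*3^1*5^1* 23^1 * 29^1 * 37^( - 2 ) *43^( - 2) * 3323^1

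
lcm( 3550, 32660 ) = 163300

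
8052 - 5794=2258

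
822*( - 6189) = - 5087358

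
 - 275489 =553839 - 829328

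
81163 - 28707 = 52456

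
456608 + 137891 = 594499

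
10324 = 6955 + 3369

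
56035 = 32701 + 23334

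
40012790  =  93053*430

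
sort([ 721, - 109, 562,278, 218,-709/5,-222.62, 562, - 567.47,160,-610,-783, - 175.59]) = [ - 783 ,-610,-567.47  , - 222.62 ,-175.59, - 709/5, - 109, 160, 218,  278,  562 , 562,721]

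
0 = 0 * 7832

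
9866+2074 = 11940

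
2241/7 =2241/7 = 320.14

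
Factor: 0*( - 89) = 0^1 = 0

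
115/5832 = 115/5832  =  0.02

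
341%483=341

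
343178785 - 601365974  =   - 258187189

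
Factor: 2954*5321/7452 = 7859117/3726 = 2^( - 1)*3^( - 4)*7^1*17^1*23^ ( - 1)*211^1*313^1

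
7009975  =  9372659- 2362684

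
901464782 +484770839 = 1386235621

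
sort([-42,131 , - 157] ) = [-157, - 42 , 131 ] 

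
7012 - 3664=3348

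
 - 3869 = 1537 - 5406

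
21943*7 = 153601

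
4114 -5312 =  - 1198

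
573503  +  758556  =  1332059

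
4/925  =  4/925 = 0.00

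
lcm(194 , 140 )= 13580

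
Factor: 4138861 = 4138861^1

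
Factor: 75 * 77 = 5775 = 3^1 * 5^2* 7^1*11^1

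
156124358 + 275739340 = 431863698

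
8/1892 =2/473 = 0.00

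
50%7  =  1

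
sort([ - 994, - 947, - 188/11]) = [ - 994,  -  947, - 188/11 ]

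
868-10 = 858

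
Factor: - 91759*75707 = - 89^1*1031^1*75707^1 = - 6946798613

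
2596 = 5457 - 2861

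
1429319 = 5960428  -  4531109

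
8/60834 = 4/30417 = 0.00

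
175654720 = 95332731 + 80321989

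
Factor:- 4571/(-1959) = 7/3=3^(  -  1)*7^1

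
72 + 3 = 75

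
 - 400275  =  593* (-675 )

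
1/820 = 1/820 = 0.00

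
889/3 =296+1/3 =296.33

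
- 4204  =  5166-9370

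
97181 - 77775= 19406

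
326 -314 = 12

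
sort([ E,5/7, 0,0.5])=[ 0,0.5,5/7, E ]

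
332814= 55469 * 6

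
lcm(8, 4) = 8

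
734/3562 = 367/1781= 0.21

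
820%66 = 28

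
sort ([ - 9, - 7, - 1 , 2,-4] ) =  [ - 9 , - 7, - 4, - 1,2 ]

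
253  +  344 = 597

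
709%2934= 709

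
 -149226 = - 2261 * 66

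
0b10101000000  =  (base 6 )10120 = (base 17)4b1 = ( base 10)1344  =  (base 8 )2500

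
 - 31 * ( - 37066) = 1149046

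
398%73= 33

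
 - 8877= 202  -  9079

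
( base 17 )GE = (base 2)100011110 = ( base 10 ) 286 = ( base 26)b0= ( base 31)97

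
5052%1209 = 216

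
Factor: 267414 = 2^1*3^1*7^1 * 6367^1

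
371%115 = 26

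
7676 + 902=8578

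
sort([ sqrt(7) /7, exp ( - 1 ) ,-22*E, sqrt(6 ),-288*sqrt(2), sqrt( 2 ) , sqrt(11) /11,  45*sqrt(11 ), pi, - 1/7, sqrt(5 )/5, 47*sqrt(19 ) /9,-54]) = [-288* sqrt( 2 ), - 22*E, - 54 , - 1/7, sqrt( 11) /11, exp( - 1), sqrt(7) /7,sqrt( 5) /5, sqrt( 2 ),sqrt ( 6), pi, 47 * sqrt (19 )/9,45*sqrt(11)]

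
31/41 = 31/41= 0.76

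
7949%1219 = 635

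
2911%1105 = 701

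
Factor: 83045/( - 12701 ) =-85/13 =- 5^1 * 13^( - 1)*17^1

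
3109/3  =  3109/3   =  1036.33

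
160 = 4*40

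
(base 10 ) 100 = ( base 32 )34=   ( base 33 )31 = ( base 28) 3G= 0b1100100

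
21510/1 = 21510 = 21510.00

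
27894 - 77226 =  - 49332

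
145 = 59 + 86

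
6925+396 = 7321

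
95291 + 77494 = 172785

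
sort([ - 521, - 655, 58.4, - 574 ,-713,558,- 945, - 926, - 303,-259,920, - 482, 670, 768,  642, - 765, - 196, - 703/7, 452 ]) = [ - 945,- 926, - 765,-713, - 655, - 574,  -  521 , - 482, - 303, - 259 , - 196, - 703/7,58.4,452,558,642, 670,768,  920]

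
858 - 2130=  - 1272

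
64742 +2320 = 67062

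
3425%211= 49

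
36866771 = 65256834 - 28390063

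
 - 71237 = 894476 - 965713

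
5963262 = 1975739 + 3987523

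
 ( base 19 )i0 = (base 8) 526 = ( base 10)342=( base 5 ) 2332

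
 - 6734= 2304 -9038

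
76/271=76/271 = 0.28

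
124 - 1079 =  - 955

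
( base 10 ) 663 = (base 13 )3C0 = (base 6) 3023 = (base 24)13f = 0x297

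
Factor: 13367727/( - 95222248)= - 2^( - 3 )*3^3 * 11^( - 1)*31^1*83^( - 1)*13037^( - 1)*15971^1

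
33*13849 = 457017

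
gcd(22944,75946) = 2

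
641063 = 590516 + 50547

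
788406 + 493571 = 1281977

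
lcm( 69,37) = 2553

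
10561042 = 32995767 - 22434725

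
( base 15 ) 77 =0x70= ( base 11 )a2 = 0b1110000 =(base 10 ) 112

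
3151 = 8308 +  - 5157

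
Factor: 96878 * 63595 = 6160956410 = 2^1*5^1  *7^1*23^1* 59^1*79^1 * 821^1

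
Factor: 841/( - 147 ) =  - 3^( - 1 )*7^( - 2)*29^2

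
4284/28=153 = 153.00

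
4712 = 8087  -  3375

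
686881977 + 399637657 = 1086519634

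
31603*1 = 31603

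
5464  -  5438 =26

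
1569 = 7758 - 6189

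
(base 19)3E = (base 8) 107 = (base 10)71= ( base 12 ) 5b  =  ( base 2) 1000111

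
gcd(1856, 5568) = 1856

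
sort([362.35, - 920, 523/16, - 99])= [ - 920, - 99,523/16,  362.35] 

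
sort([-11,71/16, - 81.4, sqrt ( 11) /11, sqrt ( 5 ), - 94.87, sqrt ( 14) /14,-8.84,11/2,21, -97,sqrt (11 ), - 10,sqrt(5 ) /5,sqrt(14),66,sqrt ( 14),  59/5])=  [ - 97,-94.87,  -  81.4, - 11, - 10,  -  8.84,sqrt (14)/14, sqrt( 11) /11,sqrt ( 5)/5,sqrt ( 5),sqrt(11),sqrt( 14),sqrt(14) , 71/16, 11/2,59/5, 21,  66 ] 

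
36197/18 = 36197/18 = 2010.94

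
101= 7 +94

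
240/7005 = 16/467 =0.03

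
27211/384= 70 + 331/384= 70.86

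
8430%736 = 334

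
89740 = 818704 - 728964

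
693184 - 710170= - 16986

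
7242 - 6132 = 1110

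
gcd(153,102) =51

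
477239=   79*6041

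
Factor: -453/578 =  - 2^( - 1 )*3^1*17^( - 2)*151^1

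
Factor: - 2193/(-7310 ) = 2^(  -  1)*3^1*5^(  -  1 ) = 3/10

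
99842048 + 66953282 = 166795330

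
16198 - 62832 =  - 46634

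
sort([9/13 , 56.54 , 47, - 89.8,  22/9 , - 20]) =[ - 89.8, - 20,  9/13,22/9,47,56.54]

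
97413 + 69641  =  167054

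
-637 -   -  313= -324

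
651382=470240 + 181142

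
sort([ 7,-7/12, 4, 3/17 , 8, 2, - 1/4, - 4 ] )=[ - 4 , - 7/12,  -  1/4, 3/17,  2,4 , 7,8 ]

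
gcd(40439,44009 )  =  7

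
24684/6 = 4114 = 4114.00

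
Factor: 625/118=2^( - 1)*5^4 * 59^( - 1)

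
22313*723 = 16132299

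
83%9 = 2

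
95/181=95/181 = 0.52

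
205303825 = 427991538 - 222687713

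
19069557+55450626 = 74520183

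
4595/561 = 4595/561 = 8.19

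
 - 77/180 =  - 1  +  103/180 = - 0.43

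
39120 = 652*60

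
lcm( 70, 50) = 350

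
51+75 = 126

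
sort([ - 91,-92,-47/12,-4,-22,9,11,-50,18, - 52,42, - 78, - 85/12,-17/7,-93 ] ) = [ -93, - 92,-91, - 78, - 52,  -  50,  -  22, - 85/12,-4  , - 47/12,-17/7,9,11, 18, 42]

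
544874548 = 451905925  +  92968623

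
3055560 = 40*76389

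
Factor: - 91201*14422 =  - 2^1*11^1*7211^1*8291^1=- 1315300822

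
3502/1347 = 2 + 808/1347 = 2.60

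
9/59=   9/59 = 0.15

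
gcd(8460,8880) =60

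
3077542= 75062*41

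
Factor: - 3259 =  - 3259^1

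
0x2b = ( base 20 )23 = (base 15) 2D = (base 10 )43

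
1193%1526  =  1193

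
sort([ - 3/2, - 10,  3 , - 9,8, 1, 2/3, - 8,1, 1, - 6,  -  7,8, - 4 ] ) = [ - 10, - 9,- 8, - 7, - 6, - 4, - 3/2, 2/3,1,  1 , 1,3, 8,8 ]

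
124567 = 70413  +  54154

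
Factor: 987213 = 3^1 * 109^1 * 3019^1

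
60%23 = 14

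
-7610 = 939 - 8549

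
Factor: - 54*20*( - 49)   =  2^3*3^3*  5^1*7^2 = 52920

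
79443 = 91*873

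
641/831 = 641/831 = 0.77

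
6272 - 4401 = 1871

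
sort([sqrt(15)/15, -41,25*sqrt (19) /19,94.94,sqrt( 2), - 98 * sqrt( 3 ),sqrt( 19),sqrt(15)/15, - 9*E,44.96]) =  [ - 98 * sqrt( 3),-41, - 9 * E,sqrt(15)/15,sqrt(15)/15,  sqrt(2) , sqrt(19), 25*sqrt(19)/19,44.96 , 94.94 ]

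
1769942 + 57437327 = 59207269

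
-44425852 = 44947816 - 89373668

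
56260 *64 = 3600640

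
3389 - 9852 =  - 6463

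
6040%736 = 152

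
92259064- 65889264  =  26369800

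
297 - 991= - 694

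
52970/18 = 2942  +  7/9 =2942.78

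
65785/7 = 9397 + 6/7 = 9397.86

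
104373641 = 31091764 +73281877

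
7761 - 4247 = 3514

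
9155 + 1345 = 10500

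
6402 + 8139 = 14541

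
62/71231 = 62/71231 = 0.00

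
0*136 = 0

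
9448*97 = 916456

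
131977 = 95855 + 36122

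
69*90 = 6210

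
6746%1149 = 1001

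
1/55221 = 1/55221  =  0.00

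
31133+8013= 39146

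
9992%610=232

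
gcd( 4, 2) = 2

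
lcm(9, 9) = 9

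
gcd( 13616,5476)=148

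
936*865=809640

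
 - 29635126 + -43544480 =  - 73179606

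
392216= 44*8914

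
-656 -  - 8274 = 7618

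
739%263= 213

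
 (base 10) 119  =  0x77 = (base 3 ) 11102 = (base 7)230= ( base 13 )92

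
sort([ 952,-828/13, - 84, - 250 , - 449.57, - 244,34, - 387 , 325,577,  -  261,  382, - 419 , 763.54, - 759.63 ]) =[ -759.63,-449.57,  -  419, - 387, - 261,- 250, - 244, - 84, - 828/13, 34,325,382,577, 763.54, 952]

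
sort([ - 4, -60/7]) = [ - 60/7,-4] 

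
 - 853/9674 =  - 853/9674 = - 0.09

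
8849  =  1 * 8849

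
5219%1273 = 127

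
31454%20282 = 11172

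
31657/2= 15828 + 1/2  =  15828.50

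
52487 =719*73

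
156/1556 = 39/389 = 0.10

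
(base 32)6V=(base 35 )6D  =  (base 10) 223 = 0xDF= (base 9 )267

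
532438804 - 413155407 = 119283397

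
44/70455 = 4/6405 = 0.00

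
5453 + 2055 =7508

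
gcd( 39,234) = 39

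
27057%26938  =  119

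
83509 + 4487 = 87996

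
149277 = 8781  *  17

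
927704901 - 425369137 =502335764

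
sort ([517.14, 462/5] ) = [462/5, 517.14] 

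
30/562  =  15/281 = 0.05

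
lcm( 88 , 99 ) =792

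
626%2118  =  626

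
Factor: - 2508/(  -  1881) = 2^2*3^(-1) =4/3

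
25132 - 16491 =8641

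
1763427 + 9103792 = 10867219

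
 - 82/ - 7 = 11 + 5/7 = 11.71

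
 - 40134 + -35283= - 75417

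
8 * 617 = 4936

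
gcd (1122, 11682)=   66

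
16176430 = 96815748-80639318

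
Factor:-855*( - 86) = 73530 =2^1*3^2*5^1*19^1 * 43^1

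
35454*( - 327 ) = -11593458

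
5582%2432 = 718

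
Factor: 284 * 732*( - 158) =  - 32846304=- 2^5*3^1*61^1*71^1*79^1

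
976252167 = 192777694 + 783474473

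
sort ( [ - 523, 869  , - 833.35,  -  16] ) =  [ - 833.35 ,-523, - 16, 869]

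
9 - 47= -38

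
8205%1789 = 1049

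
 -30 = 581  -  611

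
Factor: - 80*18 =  - 1440 = - 2^5*3^2 *5^1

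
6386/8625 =6386/8625 = 0.74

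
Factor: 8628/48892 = 3^1*17^( -1) =3/17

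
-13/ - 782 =13/782 = 0.02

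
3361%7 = 1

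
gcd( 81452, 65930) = 2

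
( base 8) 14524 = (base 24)b64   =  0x1954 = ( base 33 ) 5vg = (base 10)6484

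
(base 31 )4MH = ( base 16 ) 11BF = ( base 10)4543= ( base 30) 51D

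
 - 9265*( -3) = 27795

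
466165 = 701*665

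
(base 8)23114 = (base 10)9804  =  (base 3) 111110010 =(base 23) ic6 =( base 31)a68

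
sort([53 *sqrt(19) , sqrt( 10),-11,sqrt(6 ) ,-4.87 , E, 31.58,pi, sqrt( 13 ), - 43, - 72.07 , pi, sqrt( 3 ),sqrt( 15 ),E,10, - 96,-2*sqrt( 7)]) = [ - 96 ,  -  72.07, - 43, - 11, - 2*sqrt( 7) ,- 4.87, sqrt ( 3), sqrt( 6) , E,  E,pi, pi, sqrt( 10 ),  sqrt ( 13 ),sqrt(15),10,31.58,53 * sqrt(19 ) ] 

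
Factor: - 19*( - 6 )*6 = 684 = 2^2*3^2*19^1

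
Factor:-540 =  -2^2*3^3*5^1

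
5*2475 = 12375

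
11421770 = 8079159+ 3342611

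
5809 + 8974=14783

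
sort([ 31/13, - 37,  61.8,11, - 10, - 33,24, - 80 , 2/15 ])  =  [ - 80, - 37, - 33,- 10, 2/15,  31/13,11, 24, 61.8 ]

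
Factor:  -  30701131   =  -19^1*1615849^1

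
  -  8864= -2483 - 6381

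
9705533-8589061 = 1116472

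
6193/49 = 6193/49 = 126.39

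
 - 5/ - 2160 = 1/432 = 0.00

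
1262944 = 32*39467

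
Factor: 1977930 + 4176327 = 3^1 *2051419^1 = 6154257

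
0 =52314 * 0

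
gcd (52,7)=1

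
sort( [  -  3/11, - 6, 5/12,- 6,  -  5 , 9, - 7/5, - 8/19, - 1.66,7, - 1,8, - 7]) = [ - 7, -6 , - 6,-5 , - 1.66, - 7/5 , - 1 , - 8/19, - 3/11, 5/12,7,  8, 9]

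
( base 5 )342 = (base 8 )141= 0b1100001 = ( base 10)97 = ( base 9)117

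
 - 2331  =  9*(-259)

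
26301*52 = 1367652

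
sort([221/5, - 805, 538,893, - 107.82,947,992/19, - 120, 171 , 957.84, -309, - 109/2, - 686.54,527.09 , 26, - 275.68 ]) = [ - 805, - 686.54, - 309,-275.68,-120 , - 107.82, - 109/2, 26,221/5,992/19,171,527.09,538,893,947 , 957.84 ]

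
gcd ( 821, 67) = 1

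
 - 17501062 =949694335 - 967195397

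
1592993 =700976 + 892017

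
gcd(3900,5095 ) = 5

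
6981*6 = 41886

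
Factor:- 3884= -2^2*971^1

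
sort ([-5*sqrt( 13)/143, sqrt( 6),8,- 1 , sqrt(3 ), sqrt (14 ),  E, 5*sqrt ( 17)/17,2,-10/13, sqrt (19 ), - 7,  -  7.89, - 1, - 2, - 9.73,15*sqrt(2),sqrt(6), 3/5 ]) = [ - 9.73, - 7.89, - 7,  -  2, - 1, - 1, - 10/13,-5*sqrt(13)/143,3/5 , 5*sqrt ( 17)/17,sqrt ( 3 ),2,sqrt( 6),sqrt(6),E, sqrt ( 14) , sqrt( 19 ), 8,15*sqrt( 2 )] 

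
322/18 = 161/9 = 17.89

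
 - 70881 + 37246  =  - 33635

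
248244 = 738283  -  490039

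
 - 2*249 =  - 498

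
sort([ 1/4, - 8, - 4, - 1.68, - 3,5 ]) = [ - 8, - 4, - 3,  -  1.68, 1/4, 5]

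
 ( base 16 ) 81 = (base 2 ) 10000001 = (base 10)129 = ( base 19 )6F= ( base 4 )2001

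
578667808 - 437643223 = 141024585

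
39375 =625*63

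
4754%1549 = 107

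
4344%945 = 564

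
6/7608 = 1/1268 = 0.00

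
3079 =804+2275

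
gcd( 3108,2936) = 4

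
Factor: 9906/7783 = 2^1*3^1*13^1*43^( - 1)*127^1*181^( - 1)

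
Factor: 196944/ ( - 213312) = -373/404 = - 2^(- 2 )*101^(-1 )*373^1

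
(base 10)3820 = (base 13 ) 197b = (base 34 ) 3AC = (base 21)8dj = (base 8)7354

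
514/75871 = 514/75871 = 0.01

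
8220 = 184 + 8036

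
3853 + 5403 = 9256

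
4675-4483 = 192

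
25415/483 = 52 + 13/21 = 52.62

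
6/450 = 1/75 = 0.01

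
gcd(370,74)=74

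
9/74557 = 9/74557= 0.00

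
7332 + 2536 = 9868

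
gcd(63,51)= 3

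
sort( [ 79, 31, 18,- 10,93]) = [ - 10, 18, 31,79,93 ]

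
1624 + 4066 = 5690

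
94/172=47/86  =  0.55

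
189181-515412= - 326231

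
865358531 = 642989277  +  222369254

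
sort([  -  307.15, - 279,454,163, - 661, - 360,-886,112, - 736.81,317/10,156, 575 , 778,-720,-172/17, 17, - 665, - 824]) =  [ - 886, - 824, - 736.81 , - 720, - 665, - 661, -360, - 307.15, - 279,- 172/17, 17, 317/10,112, 156, 163, 454,575, 778] 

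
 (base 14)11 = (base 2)1111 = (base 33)f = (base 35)F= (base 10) 15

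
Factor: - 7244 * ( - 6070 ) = 43971080  =  2^3 * 5^1*607^1*1811^1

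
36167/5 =36167/5  =  7233.40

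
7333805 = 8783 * 835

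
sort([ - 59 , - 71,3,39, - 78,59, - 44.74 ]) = [ - 78, - 71 ,-59, - 44.74,3,39,59]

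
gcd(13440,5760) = 1920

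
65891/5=65891/5 = 13178.20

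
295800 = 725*408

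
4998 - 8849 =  - 3851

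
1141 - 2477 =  - 1336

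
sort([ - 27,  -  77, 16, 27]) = [-77, - 27,16, 27 ] 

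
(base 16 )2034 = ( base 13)39A2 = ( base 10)8244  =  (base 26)c52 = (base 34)74g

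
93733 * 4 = 374932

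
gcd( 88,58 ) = 2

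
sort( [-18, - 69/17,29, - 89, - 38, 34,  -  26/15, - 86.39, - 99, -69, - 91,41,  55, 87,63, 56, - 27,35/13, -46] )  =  [ - 99, - 91,-89,-86.39,- 69,  -  46 , -38, - 27, - 18, - 69/17, - 26/15,  35/13,29,34, 41, 55, 56,63,87 ]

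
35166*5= 175830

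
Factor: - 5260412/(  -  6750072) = 2^( - 1)*3^(  -  2)*7^( - 1)*17^1*59^ ( - 1)*227^( - 1)*77359^1 = 1315103/1687518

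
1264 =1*1264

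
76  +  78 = 154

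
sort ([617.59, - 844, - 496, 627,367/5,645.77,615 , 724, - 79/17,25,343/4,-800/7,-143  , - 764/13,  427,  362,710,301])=[ - 844, - 496, - 143 , - 800/7, - 764/13,-79/17,25 , 367/5, 343/4,301, 362, 427, 615,617.59,627, 645.77,710, 724]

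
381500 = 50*7630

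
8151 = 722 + 7429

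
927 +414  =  1341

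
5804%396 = 260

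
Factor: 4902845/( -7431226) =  - 2^ ( - 1)*5^1 * 11^( - 1 )* 2267^( -1)*6581^1 = - 32905/49874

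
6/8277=2/2759 = 0.00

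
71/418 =71/418 = 0.17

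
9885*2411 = 23832735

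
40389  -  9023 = 31366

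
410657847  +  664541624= 1075199471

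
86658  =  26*3333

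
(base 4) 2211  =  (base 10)165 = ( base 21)7I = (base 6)433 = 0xa5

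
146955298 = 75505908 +71449390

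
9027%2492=1551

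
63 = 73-10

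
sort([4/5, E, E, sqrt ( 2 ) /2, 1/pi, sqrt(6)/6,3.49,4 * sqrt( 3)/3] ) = [1/pi,  sqrt (6 ) /6, sqrt(2 )/2 , 4/5,4 * sqrt( 3 )/3,E, E, 3.49] 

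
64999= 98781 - 33782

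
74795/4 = 18698 + 3/4 = 18698.75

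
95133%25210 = 19503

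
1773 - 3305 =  - 1532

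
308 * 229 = 70532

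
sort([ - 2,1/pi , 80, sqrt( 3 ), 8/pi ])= [-2,1/pi, sqrt( 3),8/pi,80]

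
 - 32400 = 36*( - 900)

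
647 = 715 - 68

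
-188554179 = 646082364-834636543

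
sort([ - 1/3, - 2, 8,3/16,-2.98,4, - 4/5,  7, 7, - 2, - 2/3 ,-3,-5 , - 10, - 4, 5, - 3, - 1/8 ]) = [ - 10 , - 5, - 4 , - 3, - 3, - 2.98, - 2,- 2, - 4/5, - 2/3 , - 1/3,  -  1/8, 3/16, 4,5,7, 7, 8 ]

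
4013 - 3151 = 862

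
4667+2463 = 7130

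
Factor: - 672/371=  - 2^5 *3^1 * 53^( - 1)= - 96/53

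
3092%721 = 208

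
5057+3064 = 8121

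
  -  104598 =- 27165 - 77433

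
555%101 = 50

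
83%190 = 83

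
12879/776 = 12879/776  =  16.60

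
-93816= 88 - 93904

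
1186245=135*8787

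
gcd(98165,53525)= 5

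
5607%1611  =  774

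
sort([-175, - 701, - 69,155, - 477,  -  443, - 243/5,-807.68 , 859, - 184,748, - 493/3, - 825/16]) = [ - 807.68, -701, - 477,-443, - 184, - 175, - 493/3,-69, - 825/16,-243/5, 155, 748,859]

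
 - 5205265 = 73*( - 71305)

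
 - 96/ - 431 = 96/431 = 0.22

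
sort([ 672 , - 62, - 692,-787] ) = [ - 787, - 692, - 62, 672]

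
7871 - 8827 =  - 956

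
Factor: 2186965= 5^1 * 11^1 * 17^1 * 2339^1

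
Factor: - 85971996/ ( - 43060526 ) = 2^1*3^3*11^1*37^( -2)*15727^( - 1)* 72367^1 = 42985998/21530263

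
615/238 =2 + 139/238= 2.58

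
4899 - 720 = 4179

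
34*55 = 1870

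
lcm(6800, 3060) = 61200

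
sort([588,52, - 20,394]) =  [ - 20, 52, 394, 588 ]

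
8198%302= 44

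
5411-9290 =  - 3879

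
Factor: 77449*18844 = 1459448956 = 2^2*7^1  *41^1 * 673^1*1889^1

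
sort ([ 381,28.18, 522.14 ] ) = [28.18, 381, 522.14] 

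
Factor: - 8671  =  -13^1*23^1*29^1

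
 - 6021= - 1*6021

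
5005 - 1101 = 3904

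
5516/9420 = 1379/2355 = 0.59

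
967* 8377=8100559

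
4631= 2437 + 2194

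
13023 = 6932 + 6091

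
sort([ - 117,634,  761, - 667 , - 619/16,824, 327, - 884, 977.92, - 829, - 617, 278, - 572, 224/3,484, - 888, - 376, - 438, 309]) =[ - 888,-884, - 829, - 667,-617, -572,  -  438, - 376, - 117, -619/16, 224/3, 278,309, 327, 484, 634  ,  761, 824, 977.92 ] 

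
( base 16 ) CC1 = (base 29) 3ph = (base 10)3265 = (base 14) 1293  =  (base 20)835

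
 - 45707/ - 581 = 45707/581 = 78.67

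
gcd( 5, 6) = 1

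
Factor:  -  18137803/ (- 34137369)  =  3^( - 5)* 7^( - 2 ) * 47^ ( - 1 )*61^ ( - 1 ) * 379^1*47857^1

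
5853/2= 2926 +1/2 = 2926.50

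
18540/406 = 45 + 135/203 = 45.67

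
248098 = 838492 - 590394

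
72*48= 3456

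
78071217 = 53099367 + 24971850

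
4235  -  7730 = -3495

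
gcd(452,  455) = 1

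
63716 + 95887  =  159603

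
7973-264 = 7709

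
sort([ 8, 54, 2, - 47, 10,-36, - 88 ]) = [ - 88, - 47,  -  36, 2, 8,10,54]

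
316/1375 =316/1375 = 0.23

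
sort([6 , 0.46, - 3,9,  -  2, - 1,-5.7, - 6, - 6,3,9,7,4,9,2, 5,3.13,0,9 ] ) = [ - 6, - 6, - 5.7, - 3, - 2, - 1,0, 0.46, 2, 3,3.13, 4, 5, 6,7,9, 9,9,9]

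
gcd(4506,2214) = 6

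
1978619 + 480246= 2458865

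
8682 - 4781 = 3901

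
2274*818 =1860132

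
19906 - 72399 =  - 52493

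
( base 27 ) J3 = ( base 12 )370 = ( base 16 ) 204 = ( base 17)1D6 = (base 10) 516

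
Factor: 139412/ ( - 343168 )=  - 13/32 = - 2^( - 5) *13^1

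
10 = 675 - 665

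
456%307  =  149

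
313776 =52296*6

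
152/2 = 76 = 76.00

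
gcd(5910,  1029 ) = 3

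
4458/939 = 4  +  234/313 = 4.75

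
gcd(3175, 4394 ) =1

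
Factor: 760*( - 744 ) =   -  2^6*3^1*5^1 * 19^1*31^1 = -565440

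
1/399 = 1/399 = 0.00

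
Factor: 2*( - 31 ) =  - 62 = -2^1*31^1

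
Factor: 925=5^2*37^1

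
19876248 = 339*58632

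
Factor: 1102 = 2^1*19^1*29^1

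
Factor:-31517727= -3^1*10505909^1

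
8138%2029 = 22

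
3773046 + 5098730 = 8871776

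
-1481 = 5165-6646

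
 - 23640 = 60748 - 84388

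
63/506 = 63/506 = 0.12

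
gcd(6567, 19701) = 6567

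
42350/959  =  44 + 22/137 = 44.16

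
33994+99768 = 133762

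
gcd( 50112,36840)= 24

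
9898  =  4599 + 5299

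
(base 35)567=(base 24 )b06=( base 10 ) 6342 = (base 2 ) 1100011000110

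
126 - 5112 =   -  4986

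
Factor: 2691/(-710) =-2^( - 1)*3^2*5^( - 1)*13^1 * 23^1 * 71^ ( - 1)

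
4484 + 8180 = 12664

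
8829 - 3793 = 5036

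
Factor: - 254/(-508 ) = 2^ (  -  1 )= 1/2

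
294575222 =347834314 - 53259092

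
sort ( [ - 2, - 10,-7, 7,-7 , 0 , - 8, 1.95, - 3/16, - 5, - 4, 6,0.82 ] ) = [ - 10, - 8,-7,-7, - 5,-4, - 2, - 3/16,0, 0.82, 1.95, 6, 7]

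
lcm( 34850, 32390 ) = 2753150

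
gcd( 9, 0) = 9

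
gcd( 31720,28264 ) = 8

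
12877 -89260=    - 76383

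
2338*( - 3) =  - 7014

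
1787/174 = 1787/174= 10.27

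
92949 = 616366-523417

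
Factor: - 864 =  - 2^5*3^3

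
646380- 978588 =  - 332208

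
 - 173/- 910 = 173/910 =0.19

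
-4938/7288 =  - 2469/3644 = - 0.68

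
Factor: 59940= 2^2 * 3^4*5^1*37^1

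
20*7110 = 142200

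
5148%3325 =1823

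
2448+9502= 11950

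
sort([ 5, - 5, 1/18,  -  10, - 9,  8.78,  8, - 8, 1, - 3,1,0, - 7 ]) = [ - 10, - 9, - 8 , - 7 , - 5,-3, 0,1/18, 1, 1, 5,  8, 8.78]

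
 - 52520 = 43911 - 96431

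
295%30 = 25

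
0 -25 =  - 25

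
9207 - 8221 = 986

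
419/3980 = 419/3980 =0.11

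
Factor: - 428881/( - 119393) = 643/179 = 179^( - 1)*643^1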